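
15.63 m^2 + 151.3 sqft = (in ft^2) 319.5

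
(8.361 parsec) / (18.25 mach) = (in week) 6.865e+07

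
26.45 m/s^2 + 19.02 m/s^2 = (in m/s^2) 45.47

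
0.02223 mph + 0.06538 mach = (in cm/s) 2227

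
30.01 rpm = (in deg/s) 180.1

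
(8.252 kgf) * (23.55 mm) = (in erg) 1.906e+07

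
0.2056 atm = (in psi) 3.021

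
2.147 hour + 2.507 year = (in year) 2.507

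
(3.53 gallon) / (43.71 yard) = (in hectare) 3.343e-08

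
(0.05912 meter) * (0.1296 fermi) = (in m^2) 7.662e-18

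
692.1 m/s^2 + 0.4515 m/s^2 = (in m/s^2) 692.6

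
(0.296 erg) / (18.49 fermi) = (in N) 1.601e+06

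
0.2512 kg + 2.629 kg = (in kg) 2.88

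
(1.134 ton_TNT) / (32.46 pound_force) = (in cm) 3.286e+09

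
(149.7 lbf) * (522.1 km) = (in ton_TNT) 0.08309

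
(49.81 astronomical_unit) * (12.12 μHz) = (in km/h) 3.251e+08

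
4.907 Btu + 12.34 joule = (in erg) 5.189e+10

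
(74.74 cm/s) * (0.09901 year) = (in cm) 2.334e+08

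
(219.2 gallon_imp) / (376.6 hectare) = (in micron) 0.2646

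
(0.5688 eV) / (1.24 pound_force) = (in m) 1.652e-20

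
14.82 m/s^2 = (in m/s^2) 14.82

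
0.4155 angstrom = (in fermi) 4.155e+04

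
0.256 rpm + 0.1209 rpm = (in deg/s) 2.261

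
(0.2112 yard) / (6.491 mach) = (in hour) 2.427e-08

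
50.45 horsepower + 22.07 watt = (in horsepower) 50.48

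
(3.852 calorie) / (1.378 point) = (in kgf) 3381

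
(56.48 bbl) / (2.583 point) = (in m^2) 9854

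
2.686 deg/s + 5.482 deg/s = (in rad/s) 0.1426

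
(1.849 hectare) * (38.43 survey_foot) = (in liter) 2.166e+08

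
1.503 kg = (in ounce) 53.02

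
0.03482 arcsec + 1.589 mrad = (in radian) 0.001589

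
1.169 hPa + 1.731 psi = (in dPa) 1.205e+05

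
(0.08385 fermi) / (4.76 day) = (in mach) 5.988e-25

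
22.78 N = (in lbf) 5.121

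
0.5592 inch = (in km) 1.42e-05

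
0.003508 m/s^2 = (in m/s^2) 0.003508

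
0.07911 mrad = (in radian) 7.911e-05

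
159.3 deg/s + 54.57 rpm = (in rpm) 81.12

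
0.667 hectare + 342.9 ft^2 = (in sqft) 7.214e+04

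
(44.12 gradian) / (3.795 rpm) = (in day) 2.018e-05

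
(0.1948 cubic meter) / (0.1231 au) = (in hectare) 1.058e-15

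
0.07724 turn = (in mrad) 485.3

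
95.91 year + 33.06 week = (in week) 5034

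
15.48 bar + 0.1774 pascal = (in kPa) 1548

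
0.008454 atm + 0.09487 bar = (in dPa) 1.034e+05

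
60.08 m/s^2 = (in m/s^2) 60.08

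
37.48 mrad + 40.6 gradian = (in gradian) 42.99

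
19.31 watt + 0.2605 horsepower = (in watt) 213.6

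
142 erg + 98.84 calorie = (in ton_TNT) 9.884e-08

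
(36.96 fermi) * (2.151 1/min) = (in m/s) 1.325e-15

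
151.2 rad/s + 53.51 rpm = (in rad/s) 156.8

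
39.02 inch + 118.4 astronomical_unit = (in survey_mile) 1.101e+10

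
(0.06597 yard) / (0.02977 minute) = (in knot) 0.06565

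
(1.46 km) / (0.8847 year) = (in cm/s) 0.005233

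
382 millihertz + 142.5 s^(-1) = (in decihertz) 1429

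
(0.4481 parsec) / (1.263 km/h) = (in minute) 6.569e+14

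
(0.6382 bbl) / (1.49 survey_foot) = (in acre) 5.521e-05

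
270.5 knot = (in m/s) 139.2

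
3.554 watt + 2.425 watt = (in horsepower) 0.008018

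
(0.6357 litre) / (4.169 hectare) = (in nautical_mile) 8.233e-12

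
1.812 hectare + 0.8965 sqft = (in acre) 4.478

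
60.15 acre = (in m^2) 2.434e+05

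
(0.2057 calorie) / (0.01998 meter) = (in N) 43.08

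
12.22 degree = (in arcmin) 733.2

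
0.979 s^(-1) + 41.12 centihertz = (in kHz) 0.00139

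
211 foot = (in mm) 6.431e+04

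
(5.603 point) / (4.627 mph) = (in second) 0.0009556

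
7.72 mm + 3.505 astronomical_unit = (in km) 5.243e+08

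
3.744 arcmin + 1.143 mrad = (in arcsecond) 460.4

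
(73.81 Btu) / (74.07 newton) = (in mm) 1.051e+06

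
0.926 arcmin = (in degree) 0.01543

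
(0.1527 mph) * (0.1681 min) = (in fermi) 6.885e+14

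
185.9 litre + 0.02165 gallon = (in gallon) 49.13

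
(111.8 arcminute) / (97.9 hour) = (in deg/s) 5.287e-06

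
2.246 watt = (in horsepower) 0.003012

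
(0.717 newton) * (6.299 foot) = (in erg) 1.377e+07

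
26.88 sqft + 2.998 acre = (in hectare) 1.213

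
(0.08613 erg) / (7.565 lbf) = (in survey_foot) 8.397e-10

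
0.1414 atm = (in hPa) 143.3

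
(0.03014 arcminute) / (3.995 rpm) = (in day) 2.426e-10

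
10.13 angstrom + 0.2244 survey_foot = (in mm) 68.4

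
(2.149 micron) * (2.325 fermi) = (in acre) 1.235e-24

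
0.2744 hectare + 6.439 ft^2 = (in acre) 0.6782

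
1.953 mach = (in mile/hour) 1488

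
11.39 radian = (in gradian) 725.1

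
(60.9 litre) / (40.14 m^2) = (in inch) 0.05973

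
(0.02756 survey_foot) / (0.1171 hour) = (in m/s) 1.993e-05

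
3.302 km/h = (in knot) 1.783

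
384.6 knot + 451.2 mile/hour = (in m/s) 399.6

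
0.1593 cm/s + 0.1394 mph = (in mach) 0.0001877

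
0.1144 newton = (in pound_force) 0.02572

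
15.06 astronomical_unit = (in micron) 2.253e+18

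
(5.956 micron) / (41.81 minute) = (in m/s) 2.374e-09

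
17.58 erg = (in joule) 1.758e-06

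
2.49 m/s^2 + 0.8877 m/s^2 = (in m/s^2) 3.378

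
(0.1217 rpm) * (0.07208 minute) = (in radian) 0.05512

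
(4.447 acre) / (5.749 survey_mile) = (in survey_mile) 0.001209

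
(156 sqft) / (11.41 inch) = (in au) 3.343e-10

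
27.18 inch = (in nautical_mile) 0.0003728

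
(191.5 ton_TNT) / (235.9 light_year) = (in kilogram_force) 3.661e-08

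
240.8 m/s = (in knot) 468.1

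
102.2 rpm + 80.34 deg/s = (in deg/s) 693.5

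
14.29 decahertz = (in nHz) 1.429e+11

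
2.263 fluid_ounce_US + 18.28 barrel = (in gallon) 767.8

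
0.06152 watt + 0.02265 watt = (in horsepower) 0.0001129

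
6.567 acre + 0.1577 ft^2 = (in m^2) 2.658e+04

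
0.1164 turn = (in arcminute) 2514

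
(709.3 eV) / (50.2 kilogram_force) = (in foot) 7.574e-19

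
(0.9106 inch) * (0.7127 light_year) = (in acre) 3.854e+10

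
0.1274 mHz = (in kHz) 1.274e-07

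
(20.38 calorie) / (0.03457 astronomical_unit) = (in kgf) 1.681e-09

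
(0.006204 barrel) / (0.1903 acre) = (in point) 0.003631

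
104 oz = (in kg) 2.948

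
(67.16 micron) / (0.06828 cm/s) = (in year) 3.119e-09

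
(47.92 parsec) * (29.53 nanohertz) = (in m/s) 4.366e+10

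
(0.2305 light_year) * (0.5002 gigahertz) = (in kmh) 3.927e+24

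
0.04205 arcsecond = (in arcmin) 0.0007008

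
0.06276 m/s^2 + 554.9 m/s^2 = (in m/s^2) 555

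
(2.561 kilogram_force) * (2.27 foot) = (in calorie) 4.153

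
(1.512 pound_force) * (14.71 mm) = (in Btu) 9.377e-05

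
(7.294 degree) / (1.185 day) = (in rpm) 1.187e-05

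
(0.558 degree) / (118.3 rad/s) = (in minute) 1.372e-06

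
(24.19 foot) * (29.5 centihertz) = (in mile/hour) 4.865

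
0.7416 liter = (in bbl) 0.004665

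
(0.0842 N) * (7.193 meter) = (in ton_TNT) 1.448e-10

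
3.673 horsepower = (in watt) 2739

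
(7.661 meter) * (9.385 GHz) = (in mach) 2.112e+08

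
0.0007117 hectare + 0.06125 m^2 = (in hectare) 0.0007178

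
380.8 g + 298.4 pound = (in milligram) 1.357e+08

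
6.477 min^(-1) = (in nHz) 1.08e+08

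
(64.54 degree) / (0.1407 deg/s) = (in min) 7.645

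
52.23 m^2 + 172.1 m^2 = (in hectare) 0.02243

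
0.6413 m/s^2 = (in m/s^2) 0.6413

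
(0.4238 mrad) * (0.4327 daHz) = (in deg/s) 0.1051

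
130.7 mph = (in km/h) 210.3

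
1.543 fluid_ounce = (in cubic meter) 4.563e-05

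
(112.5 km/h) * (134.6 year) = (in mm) 1.326e+14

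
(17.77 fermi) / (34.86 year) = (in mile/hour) 3.616e-23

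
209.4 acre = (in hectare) 84.74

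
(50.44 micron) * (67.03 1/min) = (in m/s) 5.635e-05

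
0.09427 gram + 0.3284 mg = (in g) 0.0946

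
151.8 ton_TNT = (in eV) 3.964e+30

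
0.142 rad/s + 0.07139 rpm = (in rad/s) 0.1495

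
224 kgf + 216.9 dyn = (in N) 2197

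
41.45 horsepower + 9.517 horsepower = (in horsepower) 50.97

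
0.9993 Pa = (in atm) 9.862e-06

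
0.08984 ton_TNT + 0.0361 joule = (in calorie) 8.984e+07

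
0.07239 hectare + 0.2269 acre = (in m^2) 1642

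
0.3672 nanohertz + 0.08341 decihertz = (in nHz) 8.341e+06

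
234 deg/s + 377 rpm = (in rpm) 416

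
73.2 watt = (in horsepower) 0.09816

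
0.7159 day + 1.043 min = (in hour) 17.2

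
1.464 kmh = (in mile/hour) 0.9097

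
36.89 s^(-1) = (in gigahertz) 3.689e-08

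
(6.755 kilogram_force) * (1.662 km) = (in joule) 1.101e+05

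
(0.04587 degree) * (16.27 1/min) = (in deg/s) 0.01244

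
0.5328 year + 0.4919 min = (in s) 1.68e+07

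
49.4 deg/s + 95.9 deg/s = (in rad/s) 2.536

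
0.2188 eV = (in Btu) 3.323e-23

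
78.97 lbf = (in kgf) 35.82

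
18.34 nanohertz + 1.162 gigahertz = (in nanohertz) 1.162e+18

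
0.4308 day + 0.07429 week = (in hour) 22.82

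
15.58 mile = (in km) 25.07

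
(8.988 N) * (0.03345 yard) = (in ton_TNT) 6.571e-11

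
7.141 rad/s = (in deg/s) 409.1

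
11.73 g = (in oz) 0.4138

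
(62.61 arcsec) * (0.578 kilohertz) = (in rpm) 1.675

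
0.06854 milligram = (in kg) 6.854e-08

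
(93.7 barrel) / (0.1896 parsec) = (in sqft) 2.741e-14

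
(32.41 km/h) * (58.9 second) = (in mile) 0.3295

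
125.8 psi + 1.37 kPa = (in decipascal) 8.687e+06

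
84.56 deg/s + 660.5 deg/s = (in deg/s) 745.1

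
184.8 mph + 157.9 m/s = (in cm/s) 2.405e+04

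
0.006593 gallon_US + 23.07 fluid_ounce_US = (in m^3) 0.0007072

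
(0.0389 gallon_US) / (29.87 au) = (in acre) 8.143e-21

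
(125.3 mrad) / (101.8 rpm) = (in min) 0.0001959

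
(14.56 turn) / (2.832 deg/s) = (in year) 5.869e-05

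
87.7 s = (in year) 2.781e-06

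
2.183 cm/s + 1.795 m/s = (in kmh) 6.541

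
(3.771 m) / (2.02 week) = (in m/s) 3.087e-06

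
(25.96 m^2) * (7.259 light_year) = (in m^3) 1.783e+18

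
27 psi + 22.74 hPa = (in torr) 1413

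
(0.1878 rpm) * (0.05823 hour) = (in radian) 4.123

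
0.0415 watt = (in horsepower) 5.565e-05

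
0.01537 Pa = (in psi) 2.229e-06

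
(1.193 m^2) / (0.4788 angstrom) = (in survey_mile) 1.548e+07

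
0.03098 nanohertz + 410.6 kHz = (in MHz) 0.4106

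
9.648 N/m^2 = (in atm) 9.522e-05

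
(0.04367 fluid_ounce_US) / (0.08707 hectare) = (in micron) 0.001483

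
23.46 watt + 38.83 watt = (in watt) 62.29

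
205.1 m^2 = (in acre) 0.05068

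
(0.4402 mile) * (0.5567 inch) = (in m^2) 10.02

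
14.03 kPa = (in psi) 2.035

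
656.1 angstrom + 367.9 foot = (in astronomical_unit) 7.496e-10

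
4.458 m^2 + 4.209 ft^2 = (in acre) 0.001198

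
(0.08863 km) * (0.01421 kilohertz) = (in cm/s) 1.259e+05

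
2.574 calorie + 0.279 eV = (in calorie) 2.574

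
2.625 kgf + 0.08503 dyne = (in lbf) 5.787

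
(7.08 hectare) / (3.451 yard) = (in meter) 2.244e+04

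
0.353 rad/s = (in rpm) 3.371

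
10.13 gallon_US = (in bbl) 0.2412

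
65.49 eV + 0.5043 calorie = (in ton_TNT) 5.043e-10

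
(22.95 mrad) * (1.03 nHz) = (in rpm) 2.257e-10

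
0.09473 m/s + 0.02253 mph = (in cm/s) 10.48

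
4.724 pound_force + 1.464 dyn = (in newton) 21.01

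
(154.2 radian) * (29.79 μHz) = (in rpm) 0.04387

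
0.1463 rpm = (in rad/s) 0.01532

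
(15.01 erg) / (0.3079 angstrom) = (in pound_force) 1.096e+04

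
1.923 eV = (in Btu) 2.92e-22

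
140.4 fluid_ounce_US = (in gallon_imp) 0.9133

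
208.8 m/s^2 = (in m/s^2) 208.8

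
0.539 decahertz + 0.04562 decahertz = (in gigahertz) 5.846e-09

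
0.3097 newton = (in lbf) 0.06962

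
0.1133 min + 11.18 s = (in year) 5.701e-07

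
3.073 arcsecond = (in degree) 0.0008536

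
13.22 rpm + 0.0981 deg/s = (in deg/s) 79.42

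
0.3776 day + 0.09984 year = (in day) 36.82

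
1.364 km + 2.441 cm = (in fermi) 1.364e+18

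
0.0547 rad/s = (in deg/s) 3.134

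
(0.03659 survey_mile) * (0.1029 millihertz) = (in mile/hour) 0.01355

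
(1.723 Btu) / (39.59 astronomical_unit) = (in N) 3.069e-10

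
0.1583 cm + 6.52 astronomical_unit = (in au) 6.52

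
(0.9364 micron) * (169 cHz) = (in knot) 3.076e-06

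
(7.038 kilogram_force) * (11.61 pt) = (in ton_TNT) 6.756e-11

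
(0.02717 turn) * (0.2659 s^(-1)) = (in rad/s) 0.04539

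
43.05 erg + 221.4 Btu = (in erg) 2.336e+12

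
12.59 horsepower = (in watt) 9388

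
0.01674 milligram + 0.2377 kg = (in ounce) 8.385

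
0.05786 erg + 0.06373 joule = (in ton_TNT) 1.523e-11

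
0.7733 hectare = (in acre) 1.911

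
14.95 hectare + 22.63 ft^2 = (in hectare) 14.95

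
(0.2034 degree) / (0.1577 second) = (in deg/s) 1.29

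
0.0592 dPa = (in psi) 8.586e-07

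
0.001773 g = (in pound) 3.909e-06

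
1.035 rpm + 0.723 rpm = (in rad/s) 0.1841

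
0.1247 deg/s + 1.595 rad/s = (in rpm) 15.25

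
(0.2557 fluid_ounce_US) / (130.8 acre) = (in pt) 4.05e-08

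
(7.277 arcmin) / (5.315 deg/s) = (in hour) 6.339e-06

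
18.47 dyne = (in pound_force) 4.152e-05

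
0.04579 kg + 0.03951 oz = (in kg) 0.04691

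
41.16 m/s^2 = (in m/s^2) 41.16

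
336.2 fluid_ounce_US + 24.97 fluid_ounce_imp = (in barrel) 0.067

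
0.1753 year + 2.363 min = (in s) 5.528e+06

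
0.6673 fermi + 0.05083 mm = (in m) 5.083e-05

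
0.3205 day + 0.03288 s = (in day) 0.3205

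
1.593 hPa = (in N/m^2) 159.3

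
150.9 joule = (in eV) 9.418e+20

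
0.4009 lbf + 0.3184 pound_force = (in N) 3.2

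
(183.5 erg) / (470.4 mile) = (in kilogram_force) 2.472e-12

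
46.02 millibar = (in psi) 0.6675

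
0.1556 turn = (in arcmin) 3361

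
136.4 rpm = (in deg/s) 818.4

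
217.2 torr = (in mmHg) 217.2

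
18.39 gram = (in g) 18.39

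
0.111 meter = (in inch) 4.37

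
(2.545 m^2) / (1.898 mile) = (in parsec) 2.7e-20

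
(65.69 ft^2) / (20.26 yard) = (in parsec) 1.068e-17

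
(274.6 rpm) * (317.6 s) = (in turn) 1454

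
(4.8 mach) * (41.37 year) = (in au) 14.25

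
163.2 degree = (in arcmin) 9792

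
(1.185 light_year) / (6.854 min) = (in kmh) 9.814e+13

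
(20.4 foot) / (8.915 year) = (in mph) 4.947e-08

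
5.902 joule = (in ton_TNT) 1.411e-09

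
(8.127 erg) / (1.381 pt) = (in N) 0.001668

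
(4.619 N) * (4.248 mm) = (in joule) 0.01962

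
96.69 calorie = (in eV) 2.525e+21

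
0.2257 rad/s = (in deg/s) 12.93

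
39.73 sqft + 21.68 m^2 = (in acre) 0.006269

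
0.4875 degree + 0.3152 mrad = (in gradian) 0.5617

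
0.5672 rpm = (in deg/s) 3.403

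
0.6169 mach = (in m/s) 210.1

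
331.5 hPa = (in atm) 0.3272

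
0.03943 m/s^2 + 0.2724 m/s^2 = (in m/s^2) 0.3118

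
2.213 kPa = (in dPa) 2.213e+04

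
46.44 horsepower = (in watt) 3.463e+04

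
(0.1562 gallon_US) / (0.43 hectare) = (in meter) 1.375e-07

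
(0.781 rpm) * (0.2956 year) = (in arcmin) 2.621e+09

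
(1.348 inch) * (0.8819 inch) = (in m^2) 0.000767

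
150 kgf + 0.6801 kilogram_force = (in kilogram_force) 150.7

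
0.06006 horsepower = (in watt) 44.79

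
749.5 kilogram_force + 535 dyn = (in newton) 7350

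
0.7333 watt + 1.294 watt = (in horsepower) 0.002719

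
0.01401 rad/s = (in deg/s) 0.8027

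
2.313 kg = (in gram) 2313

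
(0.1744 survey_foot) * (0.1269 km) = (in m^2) 6.746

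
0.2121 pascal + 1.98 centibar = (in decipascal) 1.98e+04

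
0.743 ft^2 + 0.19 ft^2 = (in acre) 2.142e-05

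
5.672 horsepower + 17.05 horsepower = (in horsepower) 22.72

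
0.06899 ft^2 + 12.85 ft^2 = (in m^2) 1.2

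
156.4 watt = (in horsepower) 0.2097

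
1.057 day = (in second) 9.132e+04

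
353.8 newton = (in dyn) 3.538e+07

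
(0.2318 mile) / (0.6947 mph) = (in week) 0.001986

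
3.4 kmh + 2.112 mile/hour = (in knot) 3.671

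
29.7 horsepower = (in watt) 2.215e+04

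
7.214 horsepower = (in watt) 5379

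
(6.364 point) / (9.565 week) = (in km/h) 1.397e-09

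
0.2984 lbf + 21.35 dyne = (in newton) 1.328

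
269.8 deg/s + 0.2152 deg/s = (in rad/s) 4.713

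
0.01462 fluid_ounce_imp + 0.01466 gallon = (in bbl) 0.0003517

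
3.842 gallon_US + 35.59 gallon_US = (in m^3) 0.1493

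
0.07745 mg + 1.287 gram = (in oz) 0.0454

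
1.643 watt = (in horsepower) 0.002203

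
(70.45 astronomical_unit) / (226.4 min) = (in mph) 1.736e+09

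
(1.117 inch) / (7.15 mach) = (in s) 1.165e-05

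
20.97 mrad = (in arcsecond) 4325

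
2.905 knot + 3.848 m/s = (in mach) 0.01569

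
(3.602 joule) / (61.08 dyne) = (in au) 3.942e-08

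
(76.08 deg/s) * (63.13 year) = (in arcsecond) 5.453e+14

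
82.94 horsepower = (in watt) 6.185e+04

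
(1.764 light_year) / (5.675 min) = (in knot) 9.527e+13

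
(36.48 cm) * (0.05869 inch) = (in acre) 1.344e-07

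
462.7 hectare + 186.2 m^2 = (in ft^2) 4.981e+07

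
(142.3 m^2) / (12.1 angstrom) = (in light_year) 1.243e-05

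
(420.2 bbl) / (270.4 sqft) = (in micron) 2.659e+06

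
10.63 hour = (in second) 3.827e+04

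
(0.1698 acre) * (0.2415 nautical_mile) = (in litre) 3.073e+08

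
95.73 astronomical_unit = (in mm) 1.432e+16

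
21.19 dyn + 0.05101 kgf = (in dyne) 5.004e+04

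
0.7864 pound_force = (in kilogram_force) 0.3567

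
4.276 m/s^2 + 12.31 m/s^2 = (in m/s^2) 16.59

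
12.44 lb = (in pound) 12.44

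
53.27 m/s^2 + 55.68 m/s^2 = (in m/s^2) 109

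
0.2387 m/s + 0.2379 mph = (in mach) 0.001013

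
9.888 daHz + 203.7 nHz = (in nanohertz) 9.888e+10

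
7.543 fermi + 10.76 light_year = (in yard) 1.113e+17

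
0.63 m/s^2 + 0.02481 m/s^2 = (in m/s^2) 0.6548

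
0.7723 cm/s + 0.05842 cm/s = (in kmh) 0.02991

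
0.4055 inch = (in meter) 0.0103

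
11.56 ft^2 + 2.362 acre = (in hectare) 0.956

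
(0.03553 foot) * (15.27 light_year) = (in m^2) 1.564e+15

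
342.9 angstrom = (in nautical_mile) 1.852e-11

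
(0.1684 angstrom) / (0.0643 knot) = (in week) 8.417e-16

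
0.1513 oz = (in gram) 4.289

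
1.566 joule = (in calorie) 0.3743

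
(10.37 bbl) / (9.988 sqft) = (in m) 1.777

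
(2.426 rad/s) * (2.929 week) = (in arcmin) 1.477e+10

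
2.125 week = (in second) 1.285e+06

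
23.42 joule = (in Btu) 0.0222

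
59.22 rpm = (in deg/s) 355.3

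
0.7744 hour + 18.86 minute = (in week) 0.006481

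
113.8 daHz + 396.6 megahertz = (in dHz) 3.966e+09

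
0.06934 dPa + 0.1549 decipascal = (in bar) 2.242e-07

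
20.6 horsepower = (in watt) 1.536e+04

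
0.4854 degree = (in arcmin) 29.12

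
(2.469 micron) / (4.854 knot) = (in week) 1.635e-12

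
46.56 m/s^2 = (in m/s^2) 46.56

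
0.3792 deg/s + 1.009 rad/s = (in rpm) 9.698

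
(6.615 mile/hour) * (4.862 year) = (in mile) 2.817e+05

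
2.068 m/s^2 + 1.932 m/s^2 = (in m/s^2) 4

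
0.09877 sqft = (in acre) 2.267e-06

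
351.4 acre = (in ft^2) 1.531e+07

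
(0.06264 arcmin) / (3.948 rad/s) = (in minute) 7.692e-08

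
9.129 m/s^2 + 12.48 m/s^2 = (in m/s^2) 21.61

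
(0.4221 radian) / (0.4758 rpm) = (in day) 9.805e-05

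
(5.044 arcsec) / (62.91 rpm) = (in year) 1.177e-13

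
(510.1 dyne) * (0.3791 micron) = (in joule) 1.934e-09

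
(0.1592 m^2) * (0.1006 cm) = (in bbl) 0.001007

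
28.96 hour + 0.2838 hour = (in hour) 29.24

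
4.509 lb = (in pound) 4.509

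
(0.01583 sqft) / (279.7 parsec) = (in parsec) 5.522e-39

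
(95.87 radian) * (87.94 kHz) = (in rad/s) 8.431e+06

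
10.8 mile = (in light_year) 1.837e-12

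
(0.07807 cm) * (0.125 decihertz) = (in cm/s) 0.0009759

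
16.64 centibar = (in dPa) 1.664e+05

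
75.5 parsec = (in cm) 2.33e+20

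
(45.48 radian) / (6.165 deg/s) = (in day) 0.004892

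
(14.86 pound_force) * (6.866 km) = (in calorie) 1.085e+05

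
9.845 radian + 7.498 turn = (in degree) 3263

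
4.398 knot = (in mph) 5.061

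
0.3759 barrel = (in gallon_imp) 13.15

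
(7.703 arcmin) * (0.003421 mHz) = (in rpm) 7.32e-08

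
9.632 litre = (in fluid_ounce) 325.7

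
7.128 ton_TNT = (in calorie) 7.128e+09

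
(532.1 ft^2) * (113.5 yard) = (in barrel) 3.227e+04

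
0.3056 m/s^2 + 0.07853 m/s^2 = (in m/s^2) 0.3841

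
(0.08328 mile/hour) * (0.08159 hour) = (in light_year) 1.156e-15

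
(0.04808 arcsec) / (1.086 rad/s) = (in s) 2.146e-07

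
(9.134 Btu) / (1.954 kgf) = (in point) 1.426e+06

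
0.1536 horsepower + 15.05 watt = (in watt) 129.6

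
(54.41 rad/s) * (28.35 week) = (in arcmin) 3.207e+12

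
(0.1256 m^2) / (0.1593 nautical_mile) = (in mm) 0.4257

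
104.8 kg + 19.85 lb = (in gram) 1.138e+05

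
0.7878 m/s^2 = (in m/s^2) 0.7878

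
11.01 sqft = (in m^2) 1.023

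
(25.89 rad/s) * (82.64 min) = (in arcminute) 4.413e+08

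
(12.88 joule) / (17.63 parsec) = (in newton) 2.368e-17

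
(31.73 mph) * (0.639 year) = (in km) 2.858e+05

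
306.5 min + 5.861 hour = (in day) 0.4571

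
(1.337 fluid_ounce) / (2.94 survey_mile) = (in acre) 2.065e-12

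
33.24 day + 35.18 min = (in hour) 798.3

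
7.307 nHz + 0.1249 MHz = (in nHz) 1.249e+14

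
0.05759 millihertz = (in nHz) 5.759e+04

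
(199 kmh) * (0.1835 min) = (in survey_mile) 0.3782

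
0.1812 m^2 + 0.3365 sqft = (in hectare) 2.125e-05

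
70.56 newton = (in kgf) 7.195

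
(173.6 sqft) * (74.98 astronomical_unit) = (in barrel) 1.138e+15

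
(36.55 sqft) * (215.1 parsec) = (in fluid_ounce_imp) 7.932e+23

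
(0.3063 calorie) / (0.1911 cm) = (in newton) 670.6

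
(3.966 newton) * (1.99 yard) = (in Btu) 0.00684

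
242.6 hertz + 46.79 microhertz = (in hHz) 2.426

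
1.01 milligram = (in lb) 2.227e-06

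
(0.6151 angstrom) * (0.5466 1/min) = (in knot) 1.089e-12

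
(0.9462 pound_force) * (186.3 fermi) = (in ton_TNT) 1.874e-22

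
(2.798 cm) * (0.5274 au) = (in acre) 5.455e+05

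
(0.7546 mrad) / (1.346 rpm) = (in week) 8.852e-09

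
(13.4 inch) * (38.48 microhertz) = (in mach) 3.846e-08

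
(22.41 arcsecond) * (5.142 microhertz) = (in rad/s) 5.587e-10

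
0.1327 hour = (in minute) 7.962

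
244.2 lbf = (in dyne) 1.086e+08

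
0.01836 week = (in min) 185.1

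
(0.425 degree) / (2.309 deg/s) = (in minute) 0.003068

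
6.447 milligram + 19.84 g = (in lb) 0.04375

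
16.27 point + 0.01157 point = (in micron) 5744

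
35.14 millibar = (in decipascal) 3.514e+04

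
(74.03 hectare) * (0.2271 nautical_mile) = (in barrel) 1.958e+09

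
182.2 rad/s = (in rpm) 1740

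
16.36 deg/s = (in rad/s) 0.2855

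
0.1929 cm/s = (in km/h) 0.006944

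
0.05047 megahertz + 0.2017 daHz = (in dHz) 5.047e+05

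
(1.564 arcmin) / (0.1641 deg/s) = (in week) 2.626e-07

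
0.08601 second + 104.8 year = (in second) 3.305e+09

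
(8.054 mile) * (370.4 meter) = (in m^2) 4.801e+06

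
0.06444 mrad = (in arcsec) 13.29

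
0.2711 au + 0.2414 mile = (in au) 0.2711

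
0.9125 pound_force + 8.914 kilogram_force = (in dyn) 9.148e+06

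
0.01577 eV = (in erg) 2.527e-14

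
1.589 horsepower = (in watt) 1185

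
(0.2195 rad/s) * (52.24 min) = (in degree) 3.942e+04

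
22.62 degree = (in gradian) 25.13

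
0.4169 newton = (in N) 0.4169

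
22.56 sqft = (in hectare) 0.0002096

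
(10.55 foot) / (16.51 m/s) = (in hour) 5.41e-05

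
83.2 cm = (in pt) 2358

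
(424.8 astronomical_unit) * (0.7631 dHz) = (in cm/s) 4.849e+14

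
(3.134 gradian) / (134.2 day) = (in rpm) 4.054e-08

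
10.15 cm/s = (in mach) 0.0002981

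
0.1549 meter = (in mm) 154.9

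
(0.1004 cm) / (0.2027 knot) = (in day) 1.114e-07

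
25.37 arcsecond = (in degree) 0.007047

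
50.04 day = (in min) 7.206e+04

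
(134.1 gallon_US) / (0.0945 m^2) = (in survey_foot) 17.62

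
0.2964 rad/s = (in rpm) 2.83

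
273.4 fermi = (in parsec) 8.86e-30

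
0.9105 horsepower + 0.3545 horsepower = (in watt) 943.3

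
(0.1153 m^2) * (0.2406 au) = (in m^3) 4.15e+09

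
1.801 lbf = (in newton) 8.011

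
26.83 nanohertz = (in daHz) 2.683e-09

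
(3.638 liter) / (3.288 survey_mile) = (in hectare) 6.875e-11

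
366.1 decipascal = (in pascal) 36.61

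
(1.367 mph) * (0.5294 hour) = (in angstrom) 1.165e+13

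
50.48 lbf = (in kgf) 22.9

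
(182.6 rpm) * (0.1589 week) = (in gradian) 1.17e+08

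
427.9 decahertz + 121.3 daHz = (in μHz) 5.492e+09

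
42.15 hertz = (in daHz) 4.215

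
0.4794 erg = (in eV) 2.992e+11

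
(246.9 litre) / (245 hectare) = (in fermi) 1.008e+08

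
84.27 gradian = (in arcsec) 2.73e+05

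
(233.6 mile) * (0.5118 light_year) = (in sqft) 1.959e+22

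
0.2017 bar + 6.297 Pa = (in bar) 0.2018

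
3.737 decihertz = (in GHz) 3.737e-10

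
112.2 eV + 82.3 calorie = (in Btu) 0.3264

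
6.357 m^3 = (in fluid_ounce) 2.15e+05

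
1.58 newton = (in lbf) 0.3552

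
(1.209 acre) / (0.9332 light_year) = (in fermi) 554.2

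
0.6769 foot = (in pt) 584.8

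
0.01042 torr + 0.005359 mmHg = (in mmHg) 0.01578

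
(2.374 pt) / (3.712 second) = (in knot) 0.0004386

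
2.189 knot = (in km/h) 4.054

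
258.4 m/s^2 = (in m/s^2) 258.4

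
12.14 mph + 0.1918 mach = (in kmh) 254.6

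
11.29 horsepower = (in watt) 8419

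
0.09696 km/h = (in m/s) 0.02693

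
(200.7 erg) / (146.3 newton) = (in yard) 1.5e-07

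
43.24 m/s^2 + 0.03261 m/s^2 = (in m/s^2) 43.27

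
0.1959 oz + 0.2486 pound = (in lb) 0.2608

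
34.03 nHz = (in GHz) 3.403e-17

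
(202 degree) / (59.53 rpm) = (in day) 6.546e-06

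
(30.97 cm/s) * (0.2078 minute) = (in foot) 12.67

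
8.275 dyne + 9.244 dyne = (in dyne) 17.52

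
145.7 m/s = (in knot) 283.2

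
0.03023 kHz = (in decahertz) 3.023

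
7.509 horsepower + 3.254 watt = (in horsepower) 7.513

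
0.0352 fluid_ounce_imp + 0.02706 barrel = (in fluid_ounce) 145.5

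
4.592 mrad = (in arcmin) 15.79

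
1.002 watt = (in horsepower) 0.001344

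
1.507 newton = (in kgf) 0.1537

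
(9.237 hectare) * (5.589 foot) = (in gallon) 4.157e+07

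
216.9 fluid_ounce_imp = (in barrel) 0.03876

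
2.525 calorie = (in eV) 6.594e+19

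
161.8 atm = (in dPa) 1.639e+08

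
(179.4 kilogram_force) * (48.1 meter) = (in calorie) 2.023e+04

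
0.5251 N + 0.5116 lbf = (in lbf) 0.6296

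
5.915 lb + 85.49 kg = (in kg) 88.17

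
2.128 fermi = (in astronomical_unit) 1.422e-26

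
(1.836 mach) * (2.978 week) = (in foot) 3.694e+09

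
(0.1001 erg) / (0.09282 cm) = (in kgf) 1.1e-06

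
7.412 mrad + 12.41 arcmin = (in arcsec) 2273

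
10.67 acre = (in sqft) 4.648e+05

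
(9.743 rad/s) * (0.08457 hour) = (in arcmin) 1.02e+07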